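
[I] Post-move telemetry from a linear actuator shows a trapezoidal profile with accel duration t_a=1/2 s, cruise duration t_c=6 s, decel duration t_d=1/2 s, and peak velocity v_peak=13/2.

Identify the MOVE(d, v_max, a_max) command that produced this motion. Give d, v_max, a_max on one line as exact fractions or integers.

d=169/4 v_max=13/2 a_max=13

a_max = (13/2)/(1/2) = 13
d_a = ½·13/2·1/2 = 13/8; d_c = 13/2·6 = 39
d = 2·13/8 + 39 = 169/4
t_c = 6 > 0 so v_max = 13/2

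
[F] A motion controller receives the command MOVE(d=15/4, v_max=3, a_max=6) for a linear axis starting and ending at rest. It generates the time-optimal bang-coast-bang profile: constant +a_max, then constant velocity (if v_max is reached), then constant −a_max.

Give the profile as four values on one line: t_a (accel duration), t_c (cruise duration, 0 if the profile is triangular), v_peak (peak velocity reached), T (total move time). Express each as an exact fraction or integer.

(v_max)²/a_max = 3²/6 = 3/2
15/4 ≥ 3/2 ⇒ cruise phase
t_a = 3/6 = 1/2; v_peak = 3
d_cruise = 15/4 − 3/2 = 9/4; t_c = (9/4)/3 = 3/4
T = 2·1/2 + 3/4 = 7/4

t_a=1/2 t_c=3/4 v_peak=3 T=7/4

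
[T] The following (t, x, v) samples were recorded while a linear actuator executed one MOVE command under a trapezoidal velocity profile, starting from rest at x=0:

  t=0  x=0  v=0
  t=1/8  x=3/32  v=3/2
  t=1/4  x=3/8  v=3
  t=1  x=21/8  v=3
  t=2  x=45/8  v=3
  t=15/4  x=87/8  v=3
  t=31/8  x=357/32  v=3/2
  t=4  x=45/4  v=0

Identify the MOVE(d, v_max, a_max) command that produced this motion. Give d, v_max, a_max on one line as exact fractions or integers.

final state: t=4, x=45/4, v=0 → d = 45/4
a_max = (3/2−0)/(1/8−0) = 12
max v = 3 over t∈[1/4,15/4] → v_max = 3
check: 3·(1/4+7/2) = 45/4 ✓

d=45/4 v_max=3 a_max=12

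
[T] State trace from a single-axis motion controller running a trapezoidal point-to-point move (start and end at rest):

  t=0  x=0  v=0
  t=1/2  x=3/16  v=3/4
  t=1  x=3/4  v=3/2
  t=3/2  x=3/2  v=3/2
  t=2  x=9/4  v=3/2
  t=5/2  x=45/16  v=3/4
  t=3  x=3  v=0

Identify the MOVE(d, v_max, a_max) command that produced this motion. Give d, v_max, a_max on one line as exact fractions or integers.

final state: t=3, x=3, v=0 → d = 3
a_max = (3/4−0)/(1/2−0) = 3/2
max v = 3/2 over t∈[1,2] → v_max = 3/2
check: 3/2·(1+1) = 3 ✓

d=3 v_max=3/2 a_max=3/2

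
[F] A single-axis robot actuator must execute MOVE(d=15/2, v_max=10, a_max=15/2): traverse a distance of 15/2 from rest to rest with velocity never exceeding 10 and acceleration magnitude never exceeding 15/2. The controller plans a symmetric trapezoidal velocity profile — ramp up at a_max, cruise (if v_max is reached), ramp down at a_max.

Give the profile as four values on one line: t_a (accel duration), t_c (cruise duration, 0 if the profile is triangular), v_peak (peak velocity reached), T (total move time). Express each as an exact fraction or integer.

vₘ²/aₘ = 10²/(15/2) = 40/3
15/2 < 40/3 → triangular
v_peak = √(15/2·15/2) = √(225/4) = 15/2
t_a = (15/2)/(15/2) = 1; t_c = 0
T = 2·1 = 2

t_a=1 t_c=0 v_peak=15/2 T=2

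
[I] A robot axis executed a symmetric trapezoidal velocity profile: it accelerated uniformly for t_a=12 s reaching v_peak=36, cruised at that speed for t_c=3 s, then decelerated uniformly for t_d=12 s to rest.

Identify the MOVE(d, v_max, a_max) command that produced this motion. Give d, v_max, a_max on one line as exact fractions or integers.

d=540 v_max=36 a_max=3

a_max = 36/12 = 3
d_a = ½·36·12 = 216; d_c = 36·3 = 108
d = 2·216 + 108 = 540
t_c = 3 > 0 ⇒ limit active, v_max = 36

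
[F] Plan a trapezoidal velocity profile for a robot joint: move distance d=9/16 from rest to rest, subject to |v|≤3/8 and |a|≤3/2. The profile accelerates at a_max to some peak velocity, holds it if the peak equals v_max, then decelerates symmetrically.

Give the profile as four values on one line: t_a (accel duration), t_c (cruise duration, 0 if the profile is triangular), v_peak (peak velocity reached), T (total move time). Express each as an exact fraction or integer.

t_a=1/4 t_c=5/4 v_peak=3/8 T=7/4

vₘ²/aₘ = (3/8)²/(3/2) = 3/32
9/16 ≥ 3/32 so v_max reached
t_a = (3/8)/(3/2) = 1/4; v_peak = 3/8
d_cruise = 9/16 − 3/32 = 15/32; t_c = (15/32)/(3/8) = 5/4
T = 2·1/4 + 5/4 = 7/4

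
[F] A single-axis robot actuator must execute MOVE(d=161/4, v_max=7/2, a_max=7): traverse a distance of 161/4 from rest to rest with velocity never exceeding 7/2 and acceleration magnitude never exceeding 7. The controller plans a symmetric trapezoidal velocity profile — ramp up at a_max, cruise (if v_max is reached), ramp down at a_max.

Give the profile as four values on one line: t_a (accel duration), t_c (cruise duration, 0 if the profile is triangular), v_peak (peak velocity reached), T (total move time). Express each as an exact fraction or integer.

v_max²/a_max = (7/2)²/7 = 7/4
161/4 ≥ 7/4 so v_max reached
t_a = (7/2)/7 = 1/2; v_peak = 7/2
d_cruise = 161/4 − 7/4 = 77/2; t_c = (77/2)/(7/2) = 11
T = 2·1/2 + 11 = 12

t_a=1/2 t_c=11 v_peak=7/2 T=12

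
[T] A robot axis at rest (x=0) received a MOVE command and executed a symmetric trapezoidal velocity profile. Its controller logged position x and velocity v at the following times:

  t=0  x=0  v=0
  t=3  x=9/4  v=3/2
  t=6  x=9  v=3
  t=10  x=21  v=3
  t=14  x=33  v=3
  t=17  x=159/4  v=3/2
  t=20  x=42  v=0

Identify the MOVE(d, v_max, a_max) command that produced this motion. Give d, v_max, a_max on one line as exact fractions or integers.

final state: t=20, x=42, v=0 → d = 42
a_max = (3/2−0)/(3−0) = 1/2
max v = 3 over t∈[6,14] → v_max = 3
check: 3·(6+8) = 42 ✓

d=42 v_max=3 a_max=1/2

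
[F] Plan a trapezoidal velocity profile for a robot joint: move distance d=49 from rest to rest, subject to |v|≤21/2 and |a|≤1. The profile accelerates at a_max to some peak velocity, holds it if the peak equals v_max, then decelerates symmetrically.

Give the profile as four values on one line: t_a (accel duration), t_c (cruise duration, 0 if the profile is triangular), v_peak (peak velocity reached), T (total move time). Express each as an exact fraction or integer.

t_a=7 t_c=0 v_peak=7 T=14

v_max²/a_max = (21/2)²/1 = 441/4
49 < 441/4 ⇒ no cruise
v_peak = √(49·1) = √49 = 7
t_a = 7/1 = 7; t_c = 0
T = 2·7 = 14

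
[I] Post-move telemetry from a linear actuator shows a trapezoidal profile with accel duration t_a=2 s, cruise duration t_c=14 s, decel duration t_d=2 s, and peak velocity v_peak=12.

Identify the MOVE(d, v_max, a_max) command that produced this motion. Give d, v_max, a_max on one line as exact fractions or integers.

d=192 v_max=12 a_max=6

a_max = 12/2 = 6
d_a = ½·12·2 = 12; d_c = 12·14 = 168
d = 2·12 + 168 = 192
t_c = 14 > 0 ⇒ limit active, v_max = 12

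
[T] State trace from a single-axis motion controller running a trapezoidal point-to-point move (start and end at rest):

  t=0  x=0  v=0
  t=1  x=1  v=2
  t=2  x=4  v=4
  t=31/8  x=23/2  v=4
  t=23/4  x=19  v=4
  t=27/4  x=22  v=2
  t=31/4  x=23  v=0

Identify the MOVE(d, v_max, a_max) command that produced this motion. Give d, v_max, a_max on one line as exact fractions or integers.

d=23 v_max=4 a_max=2

final state: t=31/4, x=23, v=0 → d = 23
a_max = (2−0)/(1−0) = 2
max v = 4 over t∈[2,23/4] → v_max = 4
check: 4·(2+15/4) = 23 ✓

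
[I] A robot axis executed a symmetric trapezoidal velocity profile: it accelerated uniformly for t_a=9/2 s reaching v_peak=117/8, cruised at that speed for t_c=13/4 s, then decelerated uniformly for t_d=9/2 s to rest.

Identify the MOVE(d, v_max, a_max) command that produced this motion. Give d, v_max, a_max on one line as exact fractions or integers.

a_max = (117/8)/(9/2) = 13/4
d_a = ½·117/8·9/2 = 1053/32; d_c = 117/8·13/4 = 1521/32
d = 2·1053/32 + 1521/32 = 3627/32
t_c = 13/4 > 0 → v_max = v_peak = 117/8

d=3627/32 v_max=117/8 a_max=13/4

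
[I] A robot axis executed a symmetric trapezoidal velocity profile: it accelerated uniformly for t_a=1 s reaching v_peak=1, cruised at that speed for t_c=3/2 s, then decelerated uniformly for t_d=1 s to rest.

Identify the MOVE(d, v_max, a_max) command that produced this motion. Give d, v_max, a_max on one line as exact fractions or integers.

a_max = 1/1 = 1
d_a = ½·1·1 = 1/2; d_c = 1·3/2 = 3/2
d = 2·1/2 + 3/2 = 5/2
t_c = 3/2 > 0 ⇒ limit active, v_max = 1

d=5/2 v_max=1 a_max=1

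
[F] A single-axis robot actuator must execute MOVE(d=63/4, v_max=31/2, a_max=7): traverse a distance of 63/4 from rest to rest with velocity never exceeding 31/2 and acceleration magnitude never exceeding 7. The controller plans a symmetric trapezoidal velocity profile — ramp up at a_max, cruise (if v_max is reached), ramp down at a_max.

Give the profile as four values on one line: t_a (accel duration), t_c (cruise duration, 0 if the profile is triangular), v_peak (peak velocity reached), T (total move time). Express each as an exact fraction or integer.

v_max²/a_max = (31/2)²/7 = 961/28
63/4 < 961/28 so t_c = 0
v_peak = √(63/4·7) = √(441/4) = 21/2
t_a = (21/2)/7 = 3/2; t_c = 0
T = 2·3/2 = 3

t_a=3/2 t_c=0 v_peak=21/2 T=3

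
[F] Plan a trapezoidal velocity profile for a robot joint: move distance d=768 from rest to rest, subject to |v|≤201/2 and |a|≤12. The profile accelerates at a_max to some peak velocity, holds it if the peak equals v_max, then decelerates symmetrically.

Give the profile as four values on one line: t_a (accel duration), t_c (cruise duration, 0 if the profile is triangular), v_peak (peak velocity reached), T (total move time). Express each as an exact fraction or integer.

v_max²/a_max = (201/2)²/12 = 13467/16
768 < 13467/16 so t_c = 0
v_peak = √(768·12) = √9216 = 96
t_a = 96/12 = 8; t_c = 0
T = 2·8 = 16

t_a=8 t_c=0 v_peak=96 T=16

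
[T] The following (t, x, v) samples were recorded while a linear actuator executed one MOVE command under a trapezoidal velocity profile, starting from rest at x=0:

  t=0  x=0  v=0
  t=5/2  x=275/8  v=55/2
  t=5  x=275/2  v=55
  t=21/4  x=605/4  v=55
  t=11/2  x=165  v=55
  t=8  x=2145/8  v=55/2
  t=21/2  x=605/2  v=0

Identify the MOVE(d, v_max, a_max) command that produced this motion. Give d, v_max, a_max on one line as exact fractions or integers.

d=605/2 v_max=55 a_max=11

final state: t=21/2, x=605/2, v=0 → d = 605/2
a_max = (55/2−0)/(5/2−0) = 11
max v = 55 over t∈[5,11/2] → v_max = 55
check: 55·(5+1/2) = 605/2 ✓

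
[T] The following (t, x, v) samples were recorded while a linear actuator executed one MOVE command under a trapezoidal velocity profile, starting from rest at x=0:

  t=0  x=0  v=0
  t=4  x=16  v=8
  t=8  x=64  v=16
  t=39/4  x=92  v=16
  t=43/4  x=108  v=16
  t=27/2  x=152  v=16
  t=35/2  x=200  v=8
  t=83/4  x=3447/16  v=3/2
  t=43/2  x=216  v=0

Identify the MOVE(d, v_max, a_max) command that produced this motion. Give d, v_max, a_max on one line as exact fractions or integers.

d=216 v_max=16 a_max=2

final state: t=43/2, x=216, v=0 → d = 216
a_max = (8−0)/(4−0) = 2
max v = 16 over t∈[8,27/2] → v_max = 16
check: 16·(8+11/2) = 216 ✓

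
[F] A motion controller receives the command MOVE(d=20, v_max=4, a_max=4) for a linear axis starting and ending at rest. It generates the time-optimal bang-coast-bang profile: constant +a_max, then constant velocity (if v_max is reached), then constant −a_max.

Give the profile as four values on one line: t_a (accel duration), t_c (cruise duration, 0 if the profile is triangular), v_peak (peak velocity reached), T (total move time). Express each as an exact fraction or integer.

v_max²/a_max = 4²/4 = 4
20 ≥ 4 ⇒ cruise phase
t_a = 4/4 = 1; v_peak = 4
d_cruise = 20 − 4 = 16; t_c = 16/4 = 4
T = 2·1 + 4 = 6

t_a=1 t_c=4 v_peak=4 T=6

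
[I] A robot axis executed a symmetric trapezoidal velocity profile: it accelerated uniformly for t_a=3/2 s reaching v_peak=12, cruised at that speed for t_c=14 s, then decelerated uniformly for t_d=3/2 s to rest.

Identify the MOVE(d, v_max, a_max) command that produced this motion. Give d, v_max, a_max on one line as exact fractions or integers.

a_max = 12/(3/2) = 8
d_a = ½·12·3/2 = 9; d_c = 12·14 = 168
d = 2·9 + 168 = 186
t_c = 14 > 0 ⇒ limit active, v_max = 12

d=186 v_max=12 a_max=8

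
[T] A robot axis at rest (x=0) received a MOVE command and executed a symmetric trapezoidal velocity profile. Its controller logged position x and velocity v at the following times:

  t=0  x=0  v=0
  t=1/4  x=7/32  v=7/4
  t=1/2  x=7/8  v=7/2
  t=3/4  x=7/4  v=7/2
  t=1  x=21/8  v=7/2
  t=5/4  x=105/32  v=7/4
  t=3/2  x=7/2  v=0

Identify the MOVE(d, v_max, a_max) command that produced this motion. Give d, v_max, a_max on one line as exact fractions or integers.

d=7/2 v_max=7/2 a_max=7

final state: t=3/2, x=7/2, v=0 → d = 7/2
a_max = (7/4−0)/(1/4−0) = 7
max v = 7/2 over t∈[1/2,1] → v_max = 7/2
check: 7/2·(1/2+1/2) = 7/2 ✓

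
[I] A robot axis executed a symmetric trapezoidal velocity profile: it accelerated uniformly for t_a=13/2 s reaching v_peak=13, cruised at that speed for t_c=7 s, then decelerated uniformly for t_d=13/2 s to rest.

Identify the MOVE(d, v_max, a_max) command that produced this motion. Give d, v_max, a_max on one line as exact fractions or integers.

d=351/2 v_max=13 a_max=2

a_max = 13/(13/2) = 2
d_a = ½·13·13/2 = 169/4; d_c = 13·7 = 91
d = 2·169/4 + 91 = 351/2
t_c = 7 > 0 so v_max = 13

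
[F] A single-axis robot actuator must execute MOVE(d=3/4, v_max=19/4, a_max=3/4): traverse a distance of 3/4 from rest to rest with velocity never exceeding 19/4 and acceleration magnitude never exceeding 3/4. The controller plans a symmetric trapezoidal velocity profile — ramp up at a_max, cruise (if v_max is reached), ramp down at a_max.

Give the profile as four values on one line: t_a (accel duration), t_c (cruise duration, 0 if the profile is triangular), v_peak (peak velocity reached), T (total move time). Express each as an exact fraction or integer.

v_max²/a_max = (19/4)²/(3/4) = 361/12
3/4 < 361/12 → triangular
v_peak = √(3/4·3/4) = √(9/16) = 3/4
t_a = (3/4)/(3/4) = 1; t_c = 0
T = 2·1 = 2

t_a=1 t_c=0 v_peak=3/4 T=2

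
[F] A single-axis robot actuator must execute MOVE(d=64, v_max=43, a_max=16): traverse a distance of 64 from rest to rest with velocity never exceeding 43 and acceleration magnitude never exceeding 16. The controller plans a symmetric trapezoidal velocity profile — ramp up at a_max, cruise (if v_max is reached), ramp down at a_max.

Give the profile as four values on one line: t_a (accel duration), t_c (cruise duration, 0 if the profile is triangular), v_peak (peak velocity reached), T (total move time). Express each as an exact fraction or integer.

v_max²/a_max = 43²/16 = 1849/16
64 < 1849/16 → triangular
v_peak = √(64·16) = √1024 = 32
t_a = 32/16 = 2; t_c = 0
T = 2·2 = 4

t_a=2 t_c=0 v_peak=32 T=4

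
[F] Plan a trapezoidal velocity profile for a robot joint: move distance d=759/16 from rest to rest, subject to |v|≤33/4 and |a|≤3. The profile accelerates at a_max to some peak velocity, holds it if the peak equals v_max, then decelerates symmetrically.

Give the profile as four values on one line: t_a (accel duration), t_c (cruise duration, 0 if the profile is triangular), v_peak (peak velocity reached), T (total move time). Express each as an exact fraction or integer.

vₘ²/aₘ = (33/4)²/3 = 363/16
759/16 ≥ 363/16 ⇒ cruise phase
t_a = (33/4)/3 = 11/4; v_peak = 33/4
d_cruise = 759/16 − 363/16 = 99/4; t_c = (99/4)/(33/4) = 3
T = 2·11/4 + 3 = 17/2

t_a=11/4 t_c=3 v_peak=33/4 T=17/2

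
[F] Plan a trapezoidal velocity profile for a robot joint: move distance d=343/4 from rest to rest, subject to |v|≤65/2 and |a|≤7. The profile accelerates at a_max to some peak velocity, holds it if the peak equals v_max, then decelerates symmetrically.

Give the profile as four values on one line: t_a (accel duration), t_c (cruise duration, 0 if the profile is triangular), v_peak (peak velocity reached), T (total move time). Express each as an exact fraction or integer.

(v_max)²/a_max = (65/2)²/7 = 4225/28
343/4 < 4225/28 → triangular
v_peak = √(343/4·7) = √(2401/4) = 49/2
t_a = (49/2)/7 = 7/2; t_c = 0
T = 2·7/2 = 7

t_a=7/2 t_c=0 v_peak=49/2 T=7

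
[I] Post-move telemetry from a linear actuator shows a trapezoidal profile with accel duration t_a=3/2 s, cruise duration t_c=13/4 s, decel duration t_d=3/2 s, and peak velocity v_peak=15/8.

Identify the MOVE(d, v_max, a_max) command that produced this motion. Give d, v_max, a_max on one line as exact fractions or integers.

d=285/32 v_max=15/8 a_max=5/4

a_max = (15/8)/(3/2) = 5/4
d_a = ½·15/8·3/2 = 45/32; d_c = 15/8·13/4 = 195/32
d = 2·45/32 + 195/32 = 285/32
t_c = 13/4 > 0 ⇒ limit active, v_max = 15/8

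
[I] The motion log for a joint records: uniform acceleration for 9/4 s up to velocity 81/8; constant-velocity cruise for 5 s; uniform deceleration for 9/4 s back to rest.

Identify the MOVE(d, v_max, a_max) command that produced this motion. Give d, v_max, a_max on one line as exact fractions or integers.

a_max = (81/8)/(9/4) = 9/2
d_a = ½·81/8·9/4 = 729/64; d_c = 81/8·5 = 405/8
d = 2·729/64 + 405/8 = 2349/32
t_c = 5 > 0 ⇒ limit active, v_max = 81/8

d=2349/32 v_max=81/8 a_max=9/2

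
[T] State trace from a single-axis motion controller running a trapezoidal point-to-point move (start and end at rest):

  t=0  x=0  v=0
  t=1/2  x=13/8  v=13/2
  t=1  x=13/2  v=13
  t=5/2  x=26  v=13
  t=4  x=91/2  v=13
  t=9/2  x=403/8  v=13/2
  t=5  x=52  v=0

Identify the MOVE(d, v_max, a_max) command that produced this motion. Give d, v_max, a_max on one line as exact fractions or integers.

d=52 v_max=13 a_max=13

final state: t=5, x=52, v=0 → d = 52
a_max = (13/2−0)/(1/2−0) = 13
max v = 13 over t∈[1,4] → v_max = 13
check: 13·(1+3) = 52 ✓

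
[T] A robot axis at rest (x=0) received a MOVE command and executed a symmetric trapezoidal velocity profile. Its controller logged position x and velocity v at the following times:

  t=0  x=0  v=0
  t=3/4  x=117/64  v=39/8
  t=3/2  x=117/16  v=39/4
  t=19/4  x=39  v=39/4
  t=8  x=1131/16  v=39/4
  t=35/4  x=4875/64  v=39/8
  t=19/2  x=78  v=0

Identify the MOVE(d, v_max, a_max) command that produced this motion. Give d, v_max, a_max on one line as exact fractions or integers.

d=78 v_max=39/4 a_max=13/2

final state: t=19/2, x=78, v=0 → d = 78
a_max = (39/8−0)/(3/4−0) = 13/2
max v = 39/4 over t∈[3/2,8] → v_max = 39/4
check: 39/4·(3/2+13/2) = 78 ✓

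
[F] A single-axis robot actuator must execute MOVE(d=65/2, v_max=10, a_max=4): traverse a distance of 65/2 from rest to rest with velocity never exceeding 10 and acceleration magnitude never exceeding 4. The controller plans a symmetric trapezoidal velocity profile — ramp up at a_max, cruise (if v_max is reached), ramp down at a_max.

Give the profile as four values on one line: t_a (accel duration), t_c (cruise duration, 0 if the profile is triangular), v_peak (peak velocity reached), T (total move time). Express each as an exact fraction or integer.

t_a=5/2 t_c=3/4 v_peak=10 T=23/4

vₘ²/aₘ = 10²/4 = 25
65/2 ≥ 25 → trapezoidal
t_a = 10/4 = 5/2; v_peak = 10
d_cruise = 65/2 − 25 = 15/2; t_c = (15/2)/10 = 3/4
T = 2·5/2 + 3/4 = 23/4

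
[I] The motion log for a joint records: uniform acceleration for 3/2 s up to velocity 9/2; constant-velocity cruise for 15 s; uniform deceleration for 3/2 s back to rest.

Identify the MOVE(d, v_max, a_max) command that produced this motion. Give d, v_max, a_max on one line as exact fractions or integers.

d=297/4 v_max=9/2 a_max=3

a_max = (9/2)/(3/2) = 3
d_a = ½·9/2·3/2 = 27/8; d_c = 9/2·15 = 135/2
d = 2·27/8 + 135/2 = 297/4
t_c = 15 > 0 → v_max = v_peak = 9/2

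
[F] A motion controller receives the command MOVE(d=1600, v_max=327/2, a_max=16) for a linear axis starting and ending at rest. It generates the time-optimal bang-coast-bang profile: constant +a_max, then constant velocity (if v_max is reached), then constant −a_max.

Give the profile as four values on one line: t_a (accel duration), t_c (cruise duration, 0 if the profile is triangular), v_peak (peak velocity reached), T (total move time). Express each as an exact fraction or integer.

t_a=10 t_c=0 v_peak=160 T=20

vₘ²/aₘ = (327/2)²/16 = 106929/64
1600 < 106929/64 so t_c = 0
v_peak = √(1600·16) = √25600 = 160
t_a = 160/16 = 10; t_c = 0
T = 2·10 = 20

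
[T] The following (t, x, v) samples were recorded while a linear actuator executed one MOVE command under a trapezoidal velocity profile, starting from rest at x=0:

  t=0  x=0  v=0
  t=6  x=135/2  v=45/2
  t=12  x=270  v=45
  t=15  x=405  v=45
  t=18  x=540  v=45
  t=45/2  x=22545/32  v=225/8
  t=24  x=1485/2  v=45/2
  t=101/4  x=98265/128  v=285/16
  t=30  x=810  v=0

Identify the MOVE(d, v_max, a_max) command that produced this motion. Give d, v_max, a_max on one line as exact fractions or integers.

final state: t=30, x=810, v=0 → d = 810
a_max = (45/2−0)/(6−0) = 15/4
max v = 45 over t∈[12,18] → v_max = 45
check: 45·(12+6) = 810 ✓

d=810 v_max=45 a_max=15/4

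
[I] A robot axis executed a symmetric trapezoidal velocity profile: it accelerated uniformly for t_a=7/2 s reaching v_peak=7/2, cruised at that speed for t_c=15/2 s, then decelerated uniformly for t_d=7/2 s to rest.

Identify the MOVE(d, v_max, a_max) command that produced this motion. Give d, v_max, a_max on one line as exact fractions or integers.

a_max = (7/2)/(7/2) = 1
d_a = ½·7/2·7/2 = 49/8; d_c = 7/2·15/2 = 105/4
d = 2·49/8 + 105/4 = 77/2
t_c = 15/2 > 0 → v_max = v_peak = 7/2

d=77/2 v_max=7/2 a_max=1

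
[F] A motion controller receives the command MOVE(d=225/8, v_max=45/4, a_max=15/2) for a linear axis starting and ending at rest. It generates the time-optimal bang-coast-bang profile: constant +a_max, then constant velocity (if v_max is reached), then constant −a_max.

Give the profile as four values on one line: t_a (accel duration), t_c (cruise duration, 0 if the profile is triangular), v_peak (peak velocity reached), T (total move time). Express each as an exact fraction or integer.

t_a=3/2 t_c=1 v_peak=45/4 T=4

vₘ²/aₘ = (45/4)²/(15/2) = 135/8
225/8 ≥ 135/8 so v_max reached
t_a = (45/4)/(15/2) = 3/2; v_peak = 45/4
d_cruise = 225/8 − 135/8 = 45/4; t_c = (45/4)/(45/4) = 1
T = 2·3/2 + 1 = 4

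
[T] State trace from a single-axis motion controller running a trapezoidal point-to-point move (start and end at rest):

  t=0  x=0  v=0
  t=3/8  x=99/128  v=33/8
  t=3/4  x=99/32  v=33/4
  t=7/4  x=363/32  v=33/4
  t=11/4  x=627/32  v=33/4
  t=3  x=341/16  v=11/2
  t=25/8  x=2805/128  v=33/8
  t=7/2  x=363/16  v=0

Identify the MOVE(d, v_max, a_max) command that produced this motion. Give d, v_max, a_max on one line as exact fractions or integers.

d=363/16 v_max=33/4 a_max=11

final state: t=7/2, x=363/16, v=0 → d = 363/16
a_max = (33/8−0)/(3/8−0) = 11
max v = 33/4 over t∈[3/4,11/4] → v_max = 33/4
check: 33/4·(3/4+2) = 363/16 ✓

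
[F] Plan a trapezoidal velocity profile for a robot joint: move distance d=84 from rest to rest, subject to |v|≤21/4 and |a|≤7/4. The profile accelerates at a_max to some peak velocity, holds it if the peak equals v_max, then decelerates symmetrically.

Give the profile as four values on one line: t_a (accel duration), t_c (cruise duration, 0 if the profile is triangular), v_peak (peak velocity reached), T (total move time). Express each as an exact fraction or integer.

v_max²/a_max = (21/4)²/(7/4) = 63/4
84 ≥ 63/4 ⇒ cruise phase
t_a = (21/4)/(7/4) = 3; v_peak = 21/4
d_cruise = 84 − 63/4 = 273/4; t_c = (273/4)/(21/4) = 13
T = 2·3 + 13 = 19

t_a=3 t_c=13 v_peak=21/4 T=19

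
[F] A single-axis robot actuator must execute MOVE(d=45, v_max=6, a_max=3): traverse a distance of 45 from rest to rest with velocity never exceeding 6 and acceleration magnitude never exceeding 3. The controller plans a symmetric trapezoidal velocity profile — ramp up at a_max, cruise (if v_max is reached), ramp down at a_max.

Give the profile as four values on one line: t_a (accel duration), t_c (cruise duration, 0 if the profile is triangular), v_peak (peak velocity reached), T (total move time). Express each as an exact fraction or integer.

vₘ²/aₘ = 6²/3 = 12
45 ≥ 12 so v_max reached
t_a = 6/3 = 2; v_peak = 6
d_cruise = 45 − 12 = 33; t_c = 33/6 = 11/2
T = 2·2 + 11/2 = 19/2

t_a=2 t_c=11/2 v_peak=6 T=19/2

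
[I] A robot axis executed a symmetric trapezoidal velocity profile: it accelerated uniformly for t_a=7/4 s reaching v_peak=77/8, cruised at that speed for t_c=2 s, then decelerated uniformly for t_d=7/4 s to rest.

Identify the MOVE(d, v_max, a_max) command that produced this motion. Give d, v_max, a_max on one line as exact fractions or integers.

d=1155/32 v_max=77/8 a_max=11/2

a_max = (77/8)/(7/4) = 11/2
d_a = ½·77/8·7/4 = 539/64; d_c = 77/8·2 = 77/4
d = 2·539/64 + 77/4 = 1155/32
t_c = 2 > 0 → v_max = v_peak = 77/8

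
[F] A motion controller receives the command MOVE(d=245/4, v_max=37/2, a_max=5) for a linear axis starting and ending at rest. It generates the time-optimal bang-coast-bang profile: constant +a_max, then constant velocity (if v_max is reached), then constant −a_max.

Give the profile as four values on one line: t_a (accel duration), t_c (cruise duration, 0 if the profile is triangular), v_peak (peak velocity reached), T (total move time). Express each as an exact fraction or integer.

(v_max)²/a_max = (37/2)²/5 = 1369/20
245/4 < 1369/20 so t_c = 0
v_peak = √(245/4·5) = √(1225/4) = 35/2
t_a = (35/2)/5 = 7/2; t_c = 0
T = 2·7/2 = 7

t_a=7/2 t_c=0 v_peak=35/2 T=7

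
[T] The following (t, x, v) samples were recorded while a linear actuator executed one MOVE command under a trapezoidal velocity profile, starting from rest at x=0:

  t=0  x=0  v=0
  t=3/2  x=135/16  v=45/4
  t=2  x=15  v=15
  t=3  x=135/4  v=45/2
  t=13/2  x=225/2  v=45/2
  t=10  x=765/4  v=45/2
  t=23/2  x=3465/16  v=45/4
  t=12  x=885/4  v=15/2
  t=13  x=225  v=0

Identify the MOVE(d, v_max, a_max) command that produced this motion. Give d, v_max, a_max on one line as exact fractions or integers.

final state: t=13, x=225, v=0 → d = 225
a_max = (45/4−0)/(3/2−0) = 15/2
max v = 45/2 over t∈[3,10] → v_max = 45/2
check: 45/2·(3+7) = 225 ✓

d=225 v_max=45/2 a_max=15/2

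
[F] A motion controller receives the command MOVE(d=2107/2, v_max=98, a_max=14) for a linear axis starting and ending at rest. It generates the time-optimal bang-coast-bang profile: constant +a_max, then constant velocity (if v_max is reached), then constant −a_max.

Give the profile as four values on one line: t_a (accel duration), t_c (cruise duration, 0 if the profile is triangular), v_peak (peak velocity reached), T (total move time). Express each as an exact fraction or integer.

t_a=7 t_c=15/4 v_peak=98 T=71/4

v_max²/a_max = 98²/14 = 686
2107/2 ≥ 686 → trapezoidal
t_a = 98/14 = 7; v_peak = 98
d_cruise = 2107/2 − 686 = 735/2; t_c = (735/2)/98 = 15/4
T = 2·7 + 15/4 = 71/4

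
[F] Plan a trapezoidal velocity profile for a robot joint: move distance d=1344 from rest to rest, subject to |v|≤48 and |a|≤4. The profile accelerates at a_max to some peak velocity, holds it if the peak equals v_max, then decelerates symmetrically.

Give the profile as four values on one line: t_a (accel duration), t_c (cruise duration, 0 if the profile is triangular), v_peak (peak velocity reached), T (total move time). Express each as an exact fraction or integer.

v_max²/a_max = 48²/4 = 576
1344 ≥ 576 so v_max reached
t_a = 48/4 = 12; v_peak = 48
d_cruise = 1344 − 576 = 768; t_c = 768/48 = 16
T = 2·12 + 16 = 40

t_a=12 t_c=16 v_peak=48 T=40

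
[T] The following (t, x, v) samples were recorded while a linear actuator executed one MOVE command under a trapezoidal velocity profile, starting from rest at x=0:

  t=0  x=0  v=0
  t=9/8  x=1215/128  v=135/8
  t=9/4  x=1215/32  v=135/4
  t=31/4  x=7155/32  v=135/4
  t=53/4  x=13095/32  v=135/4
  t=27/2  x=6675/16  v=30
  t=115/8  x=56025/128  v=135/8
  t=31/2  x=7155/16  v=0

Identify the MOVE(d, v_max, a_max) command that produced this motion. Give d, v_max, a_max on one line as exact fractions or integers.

d=7155/16 v_max=135/4 a_max=15

final state: t=31/2, x=7155/16, v=0 → d = 7155/16
a_max = (135/8−0)/(9/8−0) = 15
max v = 135/4 over t∈[9/4,53/4] → v_max = 135/4
check: 135/4·(9/4+11) = 7155/16 ✓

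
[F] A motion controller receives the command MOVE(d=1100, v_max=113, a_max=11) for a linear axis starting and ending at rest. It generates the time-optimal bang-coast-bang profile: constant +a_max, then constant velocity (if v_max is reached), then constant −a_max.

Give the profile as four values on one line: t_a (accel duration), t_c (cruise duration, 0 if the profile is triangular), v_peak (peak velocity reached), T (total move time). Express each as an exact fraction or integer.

t_a=10 t_c=0 v_peak=110 T=20

v_max²/a_max = 113²/11 = 12769/11
1100 < 12769/11 ⇒ no cruise
v_peak = √(1100·11) = √12100 = 110
t_a = 110/11 = 10; t_c = 0
T = 2·10 = 20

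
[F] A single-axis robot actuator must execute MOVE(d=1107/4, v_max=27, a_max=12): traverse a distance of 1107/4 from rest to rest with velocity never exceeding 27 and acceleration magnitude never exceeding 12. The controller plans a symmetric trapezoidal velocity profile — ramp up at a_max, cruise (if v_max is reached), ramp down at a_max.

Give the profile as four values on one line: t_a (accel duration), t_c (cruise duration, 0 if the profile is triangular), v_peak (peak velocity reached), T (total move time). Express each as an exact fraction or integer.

t_a=9/4 t_c=8 v_peak=27 T=25/2

v_max²/a_max = 27²/12 = 243/4
1107/4 ≥ 243/4 → trapezoidal
t_a = 27/12 = 9/4; v_peak = 27
d_cruise = 1107/4 − 243/4 = 216; t_c = 216/27 = 8
T = 2·9/4 + 8 = 25/2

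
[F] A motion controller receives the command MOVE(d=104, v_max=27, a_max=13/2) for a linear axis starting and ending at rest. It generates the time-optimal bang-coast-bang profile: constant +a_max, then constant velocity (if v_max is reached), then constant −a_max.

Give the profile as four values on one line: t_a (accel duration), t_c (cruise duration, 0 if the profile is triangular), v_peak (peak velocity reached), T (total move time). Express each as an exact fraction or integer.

t_a=4 t_c=0 v_peak=26 T=8

v_max²/a_max = 27²/(13/2) = 1458/13
104 < 1458/13 so t_c = 0
v_peak = √(104·13/2) = √676 = 26
t_a = 26/(13/2) = 4; t_c = 0
T = 2·4 = 8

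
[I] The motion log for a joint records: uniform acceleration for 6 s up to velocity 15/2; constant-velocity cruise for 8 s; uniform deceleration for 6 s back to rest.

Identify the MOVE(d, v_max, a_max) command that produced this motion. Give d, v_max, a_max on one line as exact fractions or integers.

a_max = (15/2)/6 = 5/4
d_a = ½·15/2·6 = 45/2; d_c = 15/2·8 = 60
d = 2·45/2 + 60 = 105
t_c = 8 > 0 so v_max = 15/2

d=105 v_max=15/2 a_max=5/4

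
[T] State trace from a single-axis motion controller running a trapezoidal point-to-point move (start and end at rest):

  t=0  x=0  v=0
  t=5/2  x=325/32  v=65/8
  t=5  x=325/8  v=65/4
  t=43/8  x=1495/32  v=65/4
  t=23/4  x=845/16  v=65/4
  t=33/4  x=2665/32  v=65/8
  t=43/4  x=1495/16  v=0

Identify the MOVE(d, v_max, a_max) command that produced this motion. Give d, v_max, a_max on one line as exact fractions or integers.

final state: t=43/4, x=1495/16, v=0 → d = 1495/16
a_max = (65/8−0)/(5/2−0) = 13/4
max v = 65/4 over t∈[5,23/4] → v_max = 65/4
check: 65/4·(5+3/4) = 1495/16 ✓

d=1495/16 v_max=65/4 a_max=13/4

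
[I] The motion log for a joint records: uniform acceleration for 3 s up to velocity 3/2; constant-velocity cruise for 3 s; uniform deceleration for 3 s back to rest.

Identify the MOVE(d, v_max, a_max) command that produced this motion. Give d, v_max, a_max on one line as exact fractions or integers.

a_max = (3/2)/3 = 1/2
d_a = ½·3/2·3 = 9/4; d_c = 3/2·3 = 9/2
d = 2·9/4 + 9/2 = 9
t_c = 3 > 0 → v_max = v_peak = 3/2

d=9 v_max=3/2 a_max=1/2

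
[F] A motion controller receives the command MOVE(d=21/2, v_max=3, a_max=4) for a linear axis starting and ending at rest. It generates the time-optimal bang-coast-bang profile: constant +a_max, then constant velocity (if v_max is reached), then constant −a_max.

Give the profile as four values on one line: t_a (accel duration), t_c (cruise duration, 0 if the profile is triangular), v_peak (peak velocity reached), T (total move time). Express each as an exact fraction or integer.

(v_max)²/a_max = 3²/4 = 9/4
21/2 ≥ 9/4 so v_max reached
t_a = 3/4; v_peak = 3
d_cruise = 21/2 − 9/4 = 33/4; t_c = (33/4)/3 = 11/4
T = 2·3/4 + 11/4 = 17/4

t_a=3/4 t_c=11/4 v_peak=3 T=17/4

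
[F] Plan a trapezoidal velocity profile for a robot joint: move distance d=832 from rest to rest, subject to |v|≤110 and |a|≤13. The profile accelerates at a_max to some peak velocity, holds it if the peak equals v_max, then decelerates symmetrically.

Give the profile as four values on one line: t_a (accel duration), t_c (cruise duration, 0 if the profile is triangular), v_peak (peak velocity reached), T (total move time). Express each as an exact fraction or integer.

(v_max)²/a_max = 110²/13 = 12100/13
832 < 12100/13 ⇒ no cruise
v_peak = √(832·13) = √10816 = 104
t_a = 104/13 = 8; t_c = 0
T = 2·8 = 16

t_a=8 t_c=0 v_peak=104 T=16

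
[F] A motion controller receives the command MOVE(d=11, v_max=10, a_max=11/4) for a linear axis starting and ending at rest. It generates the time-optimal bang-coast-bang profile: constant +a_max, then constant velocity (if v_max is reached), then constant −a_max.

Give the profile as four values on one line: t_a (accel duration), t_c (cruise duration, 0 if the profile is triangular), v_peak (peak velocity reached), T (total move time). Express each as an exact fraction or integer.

t_a=2 t_c=0 v_peak=11/2 T=4

(v_max)²/a_max = 10²/(11/4) = 400/11
11 < 400/11 so t_c = 0
v_peak = √(11·11/4) = √(121/4) = 11/2
t_a = (11/2)/(11/4) = 2; t_c = 0
T = 2·2 = 4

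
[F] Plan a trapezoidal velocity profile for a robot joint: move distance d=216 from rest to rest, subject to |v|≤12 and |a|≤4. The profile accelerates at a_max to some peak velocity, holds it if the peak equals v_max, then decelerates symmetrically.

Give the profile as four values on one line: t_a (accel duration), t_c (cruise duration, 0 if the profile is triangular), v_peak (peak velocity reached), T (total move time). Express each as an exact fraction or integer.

t_a=3 t_c=15 v_peak=12 T=21

v_max²/a_max = 12²/4 = 36
216 ≥ 36 → trapezoidal
t_a = 12/4 = 3; v_peak = 12
d_cruise = 216 − 36 = 180; t_c = 180/12 = 15
T = 2·3 + 15 = 21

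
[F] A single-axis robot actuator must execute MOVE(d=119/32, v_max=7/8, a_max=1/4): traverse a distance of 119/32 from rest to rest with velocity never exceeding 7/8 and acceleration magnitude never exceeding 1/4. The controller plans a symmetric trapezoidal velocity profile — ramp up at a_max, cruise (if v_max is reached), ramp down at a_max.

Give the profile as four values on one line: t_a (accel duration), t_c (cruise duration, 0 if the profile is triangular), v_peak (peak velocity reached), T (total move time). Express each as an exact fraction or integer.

t_a=7/2 t_c=3/4 v_peak=7/8 T=31/4

v_max²/a_max = (7/8)²/(1/4) = 49/16
119/32 ≥ 49/16 ⇒ cruise phase
t_a = (7/8)/(1/4) = 7/2; v_peak = 7/8
d_cruise = 119/32 − 49/16 = 21/32; t_c = (21/32)/(7/8) = 3/4
T = 2·7/2 + 3/4 = 31/4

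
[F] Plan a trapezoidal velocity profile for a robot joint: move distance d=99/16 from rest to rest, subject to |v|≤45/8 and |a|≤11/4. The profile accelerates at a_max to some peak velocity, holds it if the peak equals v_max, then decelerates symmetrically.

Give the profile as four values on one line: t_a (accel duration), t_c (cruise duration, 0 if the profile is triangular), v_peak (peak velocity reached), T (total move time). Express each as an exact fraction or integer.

vₘ²/aₘ = (45/8)²/(11/4) = 2025/176
99/16 < 2025/176 → triangular
v_peak = √(99/16·11/4) = √(1089/64) = 33/8
t_a = (33/8)/(11/4) = 3/2; t_c = 0
T = 2·3/2 = 3

t_a=3/2 t_c=0 v_peak=33/8 T=3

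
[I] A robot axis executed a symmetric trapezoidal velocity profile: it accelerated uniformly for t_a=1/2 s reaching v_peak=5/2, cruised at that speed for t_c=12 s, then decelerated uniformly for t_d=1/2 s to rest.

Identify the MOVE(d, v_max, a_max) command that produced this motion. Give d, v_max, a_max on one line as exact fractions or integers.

a_max = (5/2)/(1/2) = 5
d_a = ½·5/2·1/2 = 5/8; d_c = 5/2·12 = 30
d = 2·5/8 + 30 = 125/4
t_c = 12 > 0 so v_max = 5/2

d=125/4 v_max=5/2 a_max=5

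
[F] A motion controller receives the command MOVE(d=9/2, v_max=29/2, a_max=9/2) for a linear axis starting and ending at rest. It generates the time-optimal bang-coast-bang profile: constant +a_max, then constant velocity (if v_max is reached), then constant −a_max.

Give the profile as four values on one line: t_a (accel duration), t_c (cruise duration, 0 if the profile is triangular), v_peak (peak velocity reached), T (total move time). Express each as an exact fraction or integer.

(v_max)²/a_max = (29/2)²/(9/2) = 841/18
9/2 < 841/18 ⇒ no cruise
v_peak = √(9/2·9/2) = √(81/4) = 9/2
t_a = (9/2)/(9/2) = 1; t_c = 0
T = 2·1 = 2

t_a=1 t_c=0 v_peak=9/2 T=2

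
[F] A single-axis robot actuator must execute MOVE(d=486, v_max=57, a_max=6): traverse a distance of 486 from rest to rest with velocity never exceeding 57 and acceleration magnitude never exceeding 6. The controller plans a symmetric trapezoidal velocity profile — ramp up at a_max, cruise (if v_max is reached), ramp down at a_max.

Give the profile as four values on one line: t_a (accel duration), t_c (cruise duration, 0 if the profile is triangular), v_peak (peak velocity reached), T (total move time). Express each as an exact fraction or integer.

t_a=9 t_c=0 v_peak=54 T=18

(v_max)²/a_max = 57²/6 = 1083/2
486 < 1083/2 so t_c = 0
v_peak = √(486·6) = √2916 = 54
t_a = 54/6 = 9; t_c = 0
T = 2·9 = 18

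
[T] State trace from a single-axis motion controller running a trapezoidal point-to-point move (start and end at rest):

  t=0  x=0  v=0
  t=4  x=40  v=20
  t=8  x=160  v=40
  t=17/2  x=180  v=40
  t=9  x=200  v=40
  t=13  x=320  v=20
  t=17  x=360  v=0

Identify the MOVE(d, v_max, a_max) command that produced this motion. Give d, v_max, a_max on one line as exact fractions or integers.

final state: t=17, x=360, v=0 → d = 360
a_max = (20−0)/(4−0) = 5
max v = 40 over t∈[8,9] → v_max = 40
check: 40·(8+1) = 360 ✓

d=360 v_max=40 a_max=5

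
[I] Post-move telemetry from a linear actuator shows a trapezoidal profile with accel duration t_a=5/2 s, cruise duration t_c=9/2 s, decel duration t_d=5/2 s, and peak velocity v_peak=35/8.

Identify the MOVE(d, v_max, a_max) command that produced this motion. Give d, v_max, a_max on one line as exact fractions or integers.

d=245/8 v_max=35/8 a_max=7/4

a_max = (35/8)/(5/2) = 7/4
d_a = ½·35/8·5/2 = 175/32; d_c = 35/8·9/2 = 315/16
d = 2·175/32 + 315/16 = 245/8
t_c = 9/2 > 0 ⇒ limit active, v_max = 35/8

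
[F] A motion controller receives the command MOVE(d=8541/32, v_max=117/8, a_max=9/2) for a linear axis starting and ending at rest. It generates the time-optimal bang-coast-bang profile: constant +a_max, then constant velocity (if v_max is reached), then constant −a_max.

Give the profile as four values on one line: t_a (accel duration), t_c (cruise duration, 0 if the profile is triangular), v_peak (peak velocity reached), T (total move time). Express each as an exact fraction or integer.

t_a=13/4 t_c=15 v_peak=117/8 T=43/2

(v_max)²/a_max = (117/8)²/(9/2) = 1521/32
8541/32 ≥ 1521/32 → trapezoidal
t_a = (117/8)/(9/2) = 13/4; v_peak = 117/8
d_cruise = 8541/32 − 1521/32 = 1755/8; t_c = (1755/8)/(117/8) = 15
T = 2·13/4 + 15 = 43/2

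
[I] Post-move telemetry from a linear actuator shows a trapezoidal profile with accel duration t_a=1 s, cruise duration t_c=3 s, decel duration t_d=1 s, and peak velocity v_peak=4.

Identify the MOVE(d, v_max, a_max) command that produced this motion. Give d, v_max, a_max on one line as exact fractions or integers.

d=16 v_max=4 a_max=4

a_max = 4/1 = 4
d_a = ½·4·1 = 2; d_c = 4·3 = 12
d = 2·2 + 12 = 16
t_c = 3 > 0 ⇒ limit active, v_max = 4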